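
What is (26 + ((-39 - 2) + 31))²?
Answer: 256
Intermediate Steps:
(26 + ((-39 - 2) + 31))² = (26 + (-41 + 31))² = (26 - 10)² = 16² = 256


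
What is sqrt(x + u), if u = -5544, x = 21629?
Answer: sqrt(16085) ≈ 126.83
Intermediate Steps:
sqrt(x + u) = sqrt(21629 - 5544) = sqrt(16085)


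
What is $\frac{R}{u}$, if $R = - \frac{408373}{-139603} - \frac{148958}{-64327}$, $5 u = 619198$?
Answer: $\frac{235321968225}{5560547997990838} \approx 4.232 \cdot 10^{-5}$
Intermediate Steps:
$u = \frac{619198}{5}$ ($u = \frac{1}{5} \cdot 619198 = \frac{619198}{5} \approx 1.2384 \cdot 10^{5}$)
$R = \frac{47064393645}{8980242181}$ ($R = \left(-408373\right) \left(- \frac{1}{139603}\right) - - \frac{148958}{64327} = \frac{408373}{139603} + \frac{148958}{64327} = \frac{47064393645}{8980242181} \approx 5.2409$)
$\frac{R}{u} = \frac{47064393645}{8980242181 \cdot \frac{619198}{5}} = \frac{47064393645}{8980242181} \cdot \frac{5}{619198} = \frac{235321968225}{5560547997990838}$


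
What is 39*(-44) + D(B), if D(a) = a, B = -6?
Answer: -1722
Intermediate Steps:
39*(-44) + D(B) = 39*(-44) - 6 = -1716 - 6 = -1722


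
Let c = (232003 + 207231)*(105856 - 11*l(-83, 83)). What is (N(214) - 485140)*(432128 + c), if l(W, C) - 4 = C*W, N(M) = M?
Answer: -38678363768036772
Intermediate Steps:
l(W, C) = 4 + C*W
c = 79760941294 (c = (232003 + 207231)*(105856 - 11*(4 + 83*(-83))) = 439234*(105856 - 11*(4 - 6889)) = 439234*(105856 - 11*(-6885)) = 439234*(105856 + 75735) = 439234*181591 = 79760941294)
(N(214) - 485140)*(432128 + c) = (214 - 485140)*(432128 + 79760941294) = -484926*79761373422 = -38678363768036772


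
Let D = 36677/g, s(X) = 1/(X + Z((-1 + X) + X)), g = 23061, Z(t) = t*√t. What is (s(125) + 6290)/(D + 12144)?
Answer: 2237108517799935/4319714443365664 + 5742189*√249/4319714443365664 ≈ 0.51788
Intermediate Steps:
Z(t) = t^(3/2)
s(X) = 1/(X + (-1 + 2*X)^(3/2)) (s(X) = 1/(X + ((-1 + X) + X)^(3/2)) = 1/(X + (-1 + 2*X)^(3/2)))
D = 36677/23061 ≈ 1.5904
(s(125) + 6290)/(D + 12144) = (1/(125 + (-1 + 2*125)^(3/2)) + 6290)/(36677/23061 + 12144) = (1/(125 + (-1 + 250)^(3/2)) + 6290)/(280089461/23061) = (1/(125 + 249^(3/2)) + 6290)*(23061/280089461) = (1/(125 + 249*√249) + 6290)*(23061/280089461) = (6290 + 1/(125 + 249*√249))*(23061/280089461) = 145053690/280089461 + 23061/(280089461*(125 + 249*√249))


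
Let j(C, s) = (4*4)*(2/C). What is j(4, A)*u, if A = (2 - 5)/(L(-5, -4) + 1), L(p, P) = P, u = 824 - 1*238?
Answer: 4688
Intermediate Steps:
u = 586 (u = 824 - 238 = 586)
A = 1 (A = (2 - 5)/(-4 + 1) = -3/(-3) = -3*(-1/3) = 1)
j(C, s) = 32/C (j(C, s) = 16*(2/C) = 32/C)
j(4, A)*u = (32/4)*586 = (32*(1/4))*586 = 8*586 = 4688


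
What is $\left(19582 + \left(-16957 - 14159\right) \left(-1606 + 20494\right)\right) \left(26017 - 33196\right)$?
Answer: $4219094179254$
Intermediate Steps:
$\left(19582 + \left(-16957 - 14159\right) \left(-1606 + 20494\right)\right) \left(26017 - 33196\right) = \left(19582 - 587719008\right) \left(-7179\right) = \left(-587699426\right) \left(-7179\right) = 4219094179254$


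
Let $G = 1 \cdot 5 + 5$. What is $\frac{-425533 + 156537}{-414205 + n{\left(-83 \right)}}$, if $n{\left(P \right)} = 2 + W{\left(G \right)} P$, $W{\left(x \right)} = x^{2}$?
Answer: $\frac{268996}{422503} \approx 0.63667$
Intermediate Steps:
$G = 10$ ($G = 5 + 5 = 10$)
$n{\left(P \right)} = 2 + 100 P$ ($n{\left(P \right)} = 2 + 10^{2} P = 2 + 100 P$)
$\frac{-425533 + 156537}{-414205 + n{\left(-83 \right)}} = \frac{-425533 + 156537}{-414205 + \left(2 + 100 \left(-83\right)\right)} = - \frac{268996}{-414205 + \left(2 - 8300\right)} = - \frac{268996}{-414205 - 8298} = - \frac{268996}{-422503} = \left(-268996\right) \left(- \frac{1}{422503}\right) = \frac{268996}{422503}$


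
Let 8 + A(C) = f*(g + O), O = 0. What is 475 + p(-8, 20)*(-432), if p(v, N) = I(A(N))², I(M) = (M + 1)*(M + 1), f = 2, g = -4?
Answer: -21869525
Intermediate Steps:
A(C) = -16 (A(C) = -8 + 2*(-4 + 0) = -8 + 2*(-4) = -8 - 8 = -16)
I(M) = (1 + M)² (I(M) = (1 + M)*(1 + M) = (1 + M)²)
p(v, N) = 50625 (p(v, N) = ((1 - 16)²)² = ((-15)²)² = 225² = 50625)
475 + p(-8, 20)*(-432) = 475 + 50625*(-432) = 475 - 21870000 = -21869525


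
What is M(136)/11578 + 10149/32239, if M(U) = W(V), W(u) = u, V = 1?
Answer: 117537361/373263142 ≈ 0.31489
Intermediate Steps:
M(U) = 1
M(136)/11578 + 10149/32239 = 1/11578 + 10149/32239 = 117537361/373263142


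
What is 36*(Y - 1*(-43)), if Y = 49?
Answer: 3312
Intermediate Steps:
36*(Y - 1*(-43)) = 36*(49 - 1*(-43)) = 36*(49 + 43) = 36*92 = 3312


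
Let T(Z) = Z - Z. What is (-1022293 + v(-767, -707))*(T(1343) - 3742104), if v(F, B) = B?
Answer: 3828172392000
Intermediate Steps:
T(Z) = 0
(-1022293 + v(-767, -707))*(T(1343) - 3742104) = (-1022293 - 707)*(0 - 3742104) = -1023000*(-3742104) = 3828172392000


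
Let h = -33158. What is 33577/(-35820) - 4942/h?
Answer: -468161863/593859780 ≈ -0.78834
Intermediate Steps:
33577/(-35820) - 4942/h = 33577/(-35820) - 4942/(-33158) = 33577*(-1/35820) - 4942*(-1/33158) = -33577/35820 + 2471/16579 = -468161863/593859780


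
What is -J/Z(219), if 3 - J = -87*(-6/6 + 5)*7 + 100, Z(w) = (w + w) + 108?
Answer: -2339/546 ≈ -4.2839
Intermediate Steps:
Z(w) = 108 + 2*w (Z(w) = 2*w + 108 = 108 + 2*w)
J = 2339 (J = 3 - (-87*(-6/6 + 5)*7 + 100) = 3 - (-87*(-6*1/6 + 5)*7 + 100) = 3 - (-87*(-1 + 5)*7 + 100) = 3 - (-348*7 + 100) = 3 - (-87*28 + 100) = 3 - (-2436 + 100) = 3 - 1*(-2336) = 3 + 2336 = 2339)
-J/Z(219) = -2339/(108 + 2*219) = -2339/(108 + 438) = -2339/546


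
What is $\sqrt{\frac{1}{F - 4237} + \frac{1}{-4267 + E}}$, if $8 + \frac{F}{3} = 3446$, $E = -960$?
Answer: $\frac{5 i \sqrt{1079992286}}{31764479} \approx 0.005173 i$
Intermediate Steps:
$F = 10314$ ($F = -24 + 3 \cdot 3446 = -24 + 10338 = 10314$)
$\sqrt{\frac{1}{F - 4237} + \frac{1}{-4267 + E}} = \sqrt{\frac{1}{10314 - 4237} + \frac{1}{-4267 - 960}} = \sqrt{\frac{1}{6077} + \frac{1}{-5227}} = \sqrt{\frac{1}{6077} - \frac{1}{5227}} = \sqrt{- \frac{850}{31764479}} = \frac{5 i \sqrt{1079992286}}{31764479}$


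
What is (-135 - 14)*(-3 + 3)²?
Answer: 0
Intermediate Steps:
(-135 - 14)*(-3 + 3)² = -149*0² = -149*0 = 0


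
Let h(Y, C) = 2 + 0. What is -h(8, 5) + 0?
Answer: -2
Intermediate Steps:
h(Y, C) = 2
-h(8, 5) + 0 = -1*2 + 0 = -2 + 0 = -2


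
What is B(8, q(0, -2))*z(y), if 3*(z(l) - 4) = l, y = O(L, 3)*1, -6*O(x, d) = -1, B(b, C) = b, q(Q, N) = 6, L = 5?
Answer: 292/9 ≈ 32.444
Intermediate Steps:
O(x, d) = 1/6 (O(x, d) = -1/6*(-1) = 1/6)
y = 1/6 (y = (1/6)*1 = 1/6 ≈ 0.16667)
z(l) = 4 + l/3
B(8, q(0, -2))*z(y) = 8*(4 + (1/3)*(1/6)) = 8*(4 + 1/18) = 8*(73/18) = 292/9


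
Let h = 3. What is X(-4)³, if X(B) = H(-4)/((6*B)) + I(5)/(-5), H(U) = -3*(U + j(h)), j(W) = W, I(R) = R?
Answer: -729/512 ≈ -1.4238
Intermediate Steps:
H(U) = -9 - 3*U (H(U) = -3*(U + 3) = -3*(3 + U) = -9 - 3*U)
X(B) = -1 + 1/(2*B) (X(B) = (-9 - 3*(-4))/((6*B)) + 5/(-5) = (-9 + 12)*(1/(6*B)) + 5*(-⅕) = 3*(1/(6*B)) - 1 = 1/(2*B) - 1 = -1 + 1/(2*B))
X(-4)³ = ((½ - 1*(-4))/(-4))³ = (-(½ + 4)/4)³ = (-¼*9/2)³ = (-9/8)³ = -729/512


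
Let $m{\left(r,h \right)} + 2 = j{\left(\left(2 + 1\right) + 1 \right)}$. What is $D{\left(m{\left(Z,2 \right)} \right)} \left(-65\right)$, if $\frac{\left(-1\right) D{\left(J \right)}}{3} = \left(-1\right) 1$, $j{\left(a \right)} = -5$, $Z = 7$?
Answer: $-195$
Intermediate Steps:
$m{\left(r,h \right)} = -7$ ($m{\left(r,h \right)} = -2 - 5 = -7$)
$D{\left(J \right)} = 3$ ($D{\left(J \right)} = - 3 \left(\left(-1\right) 1\right) = \left(-3\right) \left(-1\right) = 3$)
$D{\left(m{\left(Z,2 \right)} \right)} \left(-65\right) = 3 \left(-65\right) = -195$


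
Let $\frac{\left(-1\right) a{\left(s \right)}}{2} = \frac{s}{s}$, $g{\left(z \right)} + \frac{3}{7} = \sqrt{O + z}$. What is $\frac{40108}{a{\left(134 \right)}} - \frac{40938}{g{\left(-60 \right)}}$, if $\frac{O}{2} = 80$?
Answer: $- \frac{1630184}{67} \approx -24331.0$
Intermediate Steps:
$O = 160$ ($O = 2 \cdot 80 = 160$)
$g{\left(z \right)} = - \frac{3}{7} + \sqrt{160 + z}$
$a{\left(s \right)} = -2$ ($a{\left(s \right)} = - 2 \frac{s}{s} = \left(-2\right) 1 = -2$)
$\frac{40108}{a{\left(134 \right)}} - \frac{40938}{g{\left(-60 \right)}} = \frac{40108}{-2} - \frac{40938}{- \frac{3}{7} + \sqrt{160 - 60}} = 40108 \left(- \frac{1}{2}\right) - \frac{40938}{- \frac{3}{7} + \sqrt{100}} = -20054 - \frac{40938}{- \frac{3}{7} + 10} = -20054 - \frac{40938}{\frac{67}{7}} = -20054 - \frac{286566}{67} = - \frac{1630184}{67}$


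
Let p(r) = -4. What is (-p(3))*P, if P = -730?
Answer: -2920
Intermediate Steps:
(-p(3))*P = -1*(-4)*(-730) = 4*(-730) = -2920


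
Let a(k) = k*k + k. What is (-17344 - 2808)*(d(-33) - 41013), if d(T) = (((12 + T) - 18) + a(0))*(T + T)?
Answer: 774622728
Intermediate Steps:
a(k) = k + k² (a(k) = k² + k = k + k²)
d(T) = 2*T*(-6 + T) (d(T) = (((12 + T) - 18) + 0*(1 + 0))*(T + T) = ((-6 + T) + 0*1)*(2*T) = ((-6 + T) + 0)*(2*T) = (-6 + T)*(2*T) = 2*T*(-6 + T))
(-17344 - 2808)*(d(-33) - 41013) = (-17344 - 2808)*(2*(-33)*(-6 - 33) - 41013) = -20152*(2*(-33)*(-39) - 41013) = -20152*(2574 - 41013) = -20152*(-38439) = 774622728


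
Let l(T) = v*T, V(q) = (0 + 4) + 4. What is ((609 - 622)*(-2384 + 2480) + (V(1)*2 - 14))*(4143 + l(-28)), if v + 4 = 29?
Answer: -4289978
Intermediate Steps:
v = 25 (v = -4 + 29 = 25)
V(q) = 8 (V(q) = 4 + 4 = 8)
l(T) = 25*T
((609 - 622)*(-2384 + 2480) + (V(1)*2 - 14))*(4143 + l(-28)) = ((609 - 622)*(-2384 + 2480) + (8*2 - 14))*(4143 + 25*(-28)) = (-13*96 + (16 - 14))*(4143 - 700) = (-1248 + 2)*3443 = -1246*3443 = -4289978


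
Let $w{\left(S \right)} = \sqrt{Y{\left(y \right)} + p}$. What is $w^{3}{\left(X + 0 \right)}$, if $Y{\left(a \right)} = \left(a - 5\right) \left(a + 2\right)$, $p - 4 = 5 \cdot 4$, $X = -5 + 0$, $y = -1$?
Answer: $54 \sqrt{2} \approx 76.368$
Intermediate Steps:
$X = -5$
$p = 24$ ($p = 4 + 5 \cdot 4 = 4 + 20 = 24$)
$Y{\left(a \right)} = \left(-5 + a\right) \left(2 + a\right)$
$w{\left(S \right)} = 3 \sqrt{2}$ ($w{\left(S \right)} = \sqrt{\left(-10 + \left(-1\right)^{2} - -3\right) + 24} = \sqrt{\left(-10 + 1 + 3\right) + 24} = \sqrt{-6 + 24} = \sqrt{18} = 3 \sqrt{2}$)
$w^{3}{\left(X + 0 \right)} = \left(3 \sqrt{2}\right)^{3} = 54 \sqrt{2}$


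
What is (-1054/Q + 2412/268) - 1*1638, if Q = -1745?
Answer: -2841551/1745 ≈ -1628.4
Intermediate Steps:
(-1054/Q + 2412/268) - 1*1638 = (-1054/(-1745) + 2412/268) - 1*1638 = (-1054*(-1/1745) + 2412*(1/268)) - 1638 = (1054/1745 + 9) - 1638 = 16759/1745 - 1638 = -2841551/1745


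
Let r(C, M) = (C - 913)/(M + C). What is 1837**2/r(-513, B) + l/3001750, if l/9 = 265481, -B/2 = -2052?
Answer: -9093858766263774/1070123875 ≈ -8.4980e+6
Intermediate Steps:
B = 4104 (B = -2*(-2052) = 4104)
r(C, M) = (-913 + C)/(C + M)
l = 2389329 (l = 9*265481 = 2389329)
1837**2/r(-513, B) + l/3001750 = 1837**2/(((-913 - 513)/(-513 + 4104))) + 2389329/3001750 = 3374569/((-1426/3591)) + 2389329*(1/3001750) = 3374569/(((1/3591)*(-1426))) + 2389329/3001750 = 3374569/(-1426/3591) + 2389329/3001750 = 3374569*(-3591/1426) + 2389329/3001750 = -12118077279/1426 + 2389329/3001750 = -9093858766263774/1070123875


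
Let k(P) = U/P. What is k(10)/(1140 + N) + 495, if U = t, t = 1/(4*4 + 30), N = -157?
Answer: 223829101/452180 ≈ 495.00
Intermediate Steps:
t = 1/46 (t = 1/(16 + 30) = 1/46 ≈ 0.021739)
U = 1/46 ≈ 0.021739
k(P) = 1/(46*P)
k(10)/(1140 + N) + 495 = ((1/46)/10)/(1140 - 157) + 495 = ((1/46)*(1/10))/983 + 495 = (1/983)*(1/460) + 495 = 1/452180 + 495 = 223829101/452180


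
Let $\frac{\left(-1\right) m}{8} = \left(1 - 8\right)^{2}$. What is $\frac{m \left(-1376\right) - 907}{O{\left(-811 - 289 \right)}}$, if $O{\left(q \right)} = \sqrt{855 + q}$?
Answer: $- \frac{107697 i \sqrt{5}}{7} \approx - 34403.0 i$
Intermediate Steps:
$m = -392$ ($m = - 8 \left(1 - 8\right)^{2} = - 8 \left(-7\right)^{2} = \left(-8\right) 49 = -392$)
$\frac{m \left(-1376\right) - 907}{O{\left(-811 - 289 \right)}} = \frac{\left(-392\right) \left(-1376\right) - 907}{\sqrt{855 - 1100}} = \frac{539392 - 907}{\sqrt{855 - 1100}} = \frac{538485}{\sqrt{-245}} = \frac{538485}{7 i \sqrt{5}} = 538485 \left(- \frac{i \sqrt{5}}{35}\right) = - \frac{107697 i \sqrt{5}}{7}$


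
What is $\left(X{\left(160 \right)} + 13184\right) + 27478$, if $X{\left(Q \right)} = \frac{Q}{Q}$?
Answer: $40663$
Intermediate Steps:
$X{\left(Q \right)} = 1$
$\left(X{\left(160 \right)} + 13184\right) + 27478 = \left(1 + 13184\right) + 27478 = 13185 + 27478 = 40663$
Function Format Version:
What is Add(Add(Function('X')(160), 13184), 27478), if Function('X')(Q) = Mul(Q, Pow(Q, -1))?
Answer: 40663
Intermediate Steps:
Function('X')(Q) = 1
Add(Add(Function('X')(160), 13184), 27478) = Add(Add(1, 13184), 27478) = Add(13185, 27478) = 40663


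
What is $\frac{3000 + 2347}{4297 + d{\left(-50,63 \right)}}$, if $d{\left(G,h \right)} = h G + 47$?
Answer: $\frac{5347}{1194} \approx 4.4782$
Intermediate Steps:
$d{\left(G,h \right)} = 47 + G h$ ($d{\left(G,h \right)} = G h + 47 = 47 + G h$)
$\frac{3000 + 2347}{4297 + d{\left(-50,63 \right)}} = \frac{3000 + 2347}{4297 + \left(47 - 3150\right)} = \frac{5347}{4297 + \left(47 - 3150\right)} = \frac{5347}{4297 - 3103} = \frac{5347}{1194}$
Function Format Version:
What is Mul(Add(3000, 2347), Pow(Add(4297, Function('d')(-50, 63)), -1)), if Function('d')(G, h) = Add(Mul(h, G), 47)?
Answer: Rational(5347, 1194) ≈ 4.4782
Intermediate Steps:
Function('d')(G, h) = Add(47, Mul(G, h)) (Function('d')(G, h) = Add(Mul(G, h), 47) = Add(47, Mul(G, h)))
Mul(Add(3000, 2347), Pow(Add(4297, Function('d')(-50, 63)), -1)) = Mul(Add(3000, 2347), Pow(Add(4297, Add(47, Mul(-50, 63))), -1)) = Mul(5347, Pow(Add(4297, Add(47, -3150)), -1)) = Mul(5347, Pow(Add(4297, -3103), -1)) = Mul(5347, Pow(1194, -1)) = Mul(5347, Rational(1, 1194)) = Rational(5347, 1194)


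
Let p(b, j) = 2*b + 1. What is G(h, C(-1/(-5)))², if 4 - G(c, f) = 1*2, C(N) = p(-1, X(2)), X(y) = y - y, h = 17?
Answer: 4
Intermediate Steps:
X(y) = 0
p(b, j) = 1 + 2*b
C(N) = -1 (C(N) = 1 + 2*(-1) = 1 - 2 = -1)
G(c, f) = 2 (G(c, f) = 4 - 2 = 2)
G(h, C(-1/(-5)))² = 2² = 4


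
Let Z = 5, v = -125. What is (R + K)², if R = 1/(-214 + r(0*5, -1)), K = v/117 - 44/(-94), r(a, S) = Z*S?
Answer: 58954753636/161143636329 ≈ 0.36585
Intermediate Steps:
r(a, S) = 5*S
K = -3301/5499 (K = -125/117 - 44/(-94) = -125*1/117 - 44*(-1/94) = -125/117 + 22/47 = -3301/5499 ≈ -0.60029)
R = -1/219 (R = 1/(-214 + 5*(-1)) = 1/(-214 - 5) = 1/(-219) = -1/219 ≈ -0.0045662)
(R + K)² = (-1/219 - 3301/5499)² = (-242806/401427)² = 58954753636/161143636329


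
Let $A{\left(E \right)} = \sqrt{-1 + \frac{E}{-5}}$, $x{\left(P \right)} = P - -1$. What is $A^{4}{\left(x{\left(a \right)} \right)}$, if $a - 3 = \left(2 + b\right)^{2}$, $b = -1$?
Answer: $4$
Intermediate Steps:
$a = 4$ ($a = 3 + \left(2 - 1\right)^{2} = 3 + 1^{2} = 3 + 1 = 4$)
$x{\left(P \right)} = 1 + P$ ($x{\left(P \right)} = P + 1 = 1 + P$)
$A{\left(E \right)} = \sqrt{-1 - \frac{E}{5}}$ ($A{\left(E \right)} = \sqrt{-1 + E \left(- \frac{1}{5}\right)} = \sqrt{-1 - \frac{E}{5}}$)
$A^{4}{\left(x{\left(a \right)} \right)} = \left(\frac{\sqrt{-25 - 5 \left(1 + 4\right)}}{5}\right)^{4} = \left(\frac{\sqrt{-25 - 25}}{5}\right)^{4} = \left(\frac{\sqrt{-50}}{5}\right)^{4} = \left(\frac{5 i \sqrt{2}}{5}\right)^{4} = \left(i \sqrt{2}\right)^{4} = 4$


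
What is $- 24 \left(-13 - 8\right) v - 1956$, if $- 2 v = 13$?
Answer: $-5232$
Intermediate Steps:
$v = - \frac{13}{2}$ ($v = \left(- \frac{1}{2}\right) 13 = - \frac{13}{2} \approx -6.5$)
$- 24 \left(-13 - 8\right) v - 1956 = - 24 \left(-13 - 8\right) \left(- \frac{13}{2}\right) - 1956 = \left(-24\right) \left(-21\right) \left(- \frac{13}{2}\right) - 1956 = 504 \left(- \frac{13}{2}\right) - 1956 = -3276 - 1956 = -5232$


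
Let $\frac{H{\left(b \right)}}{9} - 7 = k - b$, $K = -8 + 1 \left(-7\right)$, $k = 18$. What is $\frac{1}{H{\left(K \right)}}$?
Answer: $\frac{1}{360} \approx 0.0027778$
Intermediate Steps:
$K = -15$ ($K = -8 - 7 = -15$)
$H{\left(b \right)} = 225 - 9 b$ ($H{\left(b \right)} = 63 + 9 \left(18 - b\right) = 63 - \left(-162 + 9 b\right) = 225 - 9 b$)
$\frac{1}{H{\left(K \right)}} = \frac{1}{225 - -135} = \frac{1}{225 + 135} = \frac{1}{360}$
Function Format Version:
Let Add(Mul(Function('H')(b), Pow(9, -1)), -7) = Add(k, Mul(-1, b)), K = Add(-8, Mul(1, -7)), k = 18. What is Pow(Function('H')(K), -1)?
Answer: Rational(1, 360) ≈ 0.0027778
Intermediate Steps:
K = -15 (K = Add(-8, -7) = -15)
Function('H')(b) = Add(225, Mul(-9, b)) (Function('H')(b) = Add(63, Mul(9, Add(18, Mul(-1, b)))) = Add(63, Add(162, Mul(-9, b))) = Add(225, Mul(-9, b)))
Pow(Function('H')(K), -1) = Pow(Add(225, Mul(-9, -15)), -1) = Pow(Add(225, 135), -1) = Pow(360, -1) = Rational(1, 360)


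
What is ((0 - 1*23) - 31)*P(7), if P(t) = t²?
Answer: -2646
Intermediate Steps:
((0 - 1*23) - 31)*P(7) = ((0 - 1*23) - 31)*7² = ((0 - 23) - 31)*49 = (-23 - 31)*49 = -54*49 = -2646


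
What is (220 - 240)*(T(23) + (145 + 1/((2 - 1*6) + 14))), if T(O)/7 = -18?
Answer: -382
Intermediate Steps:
T(O) = -126 (T(O) = 7*(-18) = -126)
(220 - 240)*(T(23) + (145 + 1/((2 - 1*6) + 14))) = (220 - 240)*(-126 + (145 + 1/((2 - 1*6) + 14))) = -20*(-126 + (145 + 1/((2 - 6) + 14))) = -20*(-126 + (145 + 1/(-4 + 14))) = -20*(-126 + (145 + 1/10)) = -20*(-126 + 1451/10) = -20*191/10 = -382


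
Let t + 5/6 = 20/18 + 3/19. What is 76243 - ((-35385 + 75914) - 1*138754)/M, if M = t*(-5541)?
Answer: 20971104679/275203 ≈ 76202.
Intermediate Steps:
t = 149/342 (t = -5/6 + (20/18 + 3/19) = -5/6 + (20*(1/18) + 3*(1/19)) = -5/6 + (10/9 + 3/19) = -5/6 + 217/171 = 149/342 ≈ 0.43567)
M = -275203/114 (M = (149/342)*(-5541) = -275203/114 ≈ -2414.1)
76243 - ((-35385 + 75914) - 1*138754)/M = 76243 - ((-35385 + 75914) - 1*138754)/(-275203/114) = 76243 - (40529 - 138754)*(-114)/275203 = 76243 - (-98225)*(-114)/275203 = 76243 - 1*11197650/275203 = 76243 - 11197650/275203 = 20971104679/275203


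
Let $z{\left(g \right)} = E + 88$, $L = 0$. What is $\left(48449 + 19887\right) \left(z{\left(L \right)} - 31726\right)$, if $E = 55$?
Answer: $-2158255888$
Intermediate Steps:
$z{\left(g \right)} = 143$ ($z{\left(g \right)} = 55 + 88 = 143$)
$\left(48449 + 19887\right) \left(z{\left(L \right)} - 31726\right) = \left(48449 + 19887\right) \left(143 - 31726\right) = 68336 \left(-31583\right) = -2158255888$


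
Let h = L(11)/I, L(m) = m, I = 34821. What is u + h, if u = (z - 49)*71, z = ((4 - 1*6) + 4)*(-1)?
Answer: -126086830/34821 ≈ -3621.0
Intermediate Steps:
z = -2 (z = ((4 - 6) + 4)*(-1) = (-2 + 4)*(-1) = 2*(-1) = -2)
u = -3621 (u = (-2 - 49)*71 = -51*71 = -3621)
h = 11/34821 ≈ 0.00031590
u + h = -3621 + 11/34821 = -126086830/34821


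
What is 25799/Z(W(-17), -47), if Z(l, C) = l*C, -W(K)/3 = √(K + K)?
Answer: -25799*I*√34/4794 ≈ -31.379*I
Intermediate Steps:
W(K) = -3*√2*√K (W(K) = -3*√(K + K) = -3*√2*√K)
Z(l, C) = C*l
25799/Z(W(-17), -47) = 25799/((-(-141)*√2*√(-17))) = 25799/((-(-141)*√2*I*√17)) = 25799/((-(-141)*I*√34)) = 25799/((141*I*√34)) = 25799*(-I*√34/4794) = -25799*I*√34/4794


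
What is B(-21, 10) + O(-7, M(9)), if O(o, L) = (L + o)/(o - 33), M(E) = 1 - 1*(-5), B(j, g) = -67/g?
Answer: -267/40 ≈ -6.6750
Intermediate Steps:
M(E) = 6 (M(E) = 1 + 5 = 6)
O(o, L) = (L + o)/(-33 + o)
B(-21, 10) + O(-7, M(9)) = -67/10 + (6 - 7)/(-33 - 7) = -67*⅒ - 1/(-40) = -67/10 - 1/40*(-1) = -67/10 + 1/40 = -267/40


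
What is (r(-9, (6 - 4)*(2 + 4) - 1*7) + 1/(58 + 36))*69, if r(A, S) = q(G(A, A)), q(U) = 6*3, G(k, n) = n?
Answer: 116817/94 ≈ 1242.7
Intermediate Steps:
q(U) = 18
r(A, S) = 18
(r(-9, (6 - 4)*(2 + 4) - 1*7) + 1/(58 + 36))*69 = (18 + 1/(58 + 36))*69 = (18 + 1/94)*69 = (1693/94)*69 = 116817/94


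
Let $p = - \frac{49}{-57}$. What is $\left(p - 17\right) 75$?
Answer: $- \frac{23000}{19} \approx -1210.5$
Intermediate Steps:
$p = \frac{49}{57}$ ($p = \left(-49\right) \left(- \frac{1}{57}\right) = \frac{49}{57} \approx 0.85965$)
$\left(p - 17\right) 75 = \left(\frac{49}{57} - 17\right) 75 = \left(- \frac{920}{57}\right) 75 = - \frac{23000}{19}$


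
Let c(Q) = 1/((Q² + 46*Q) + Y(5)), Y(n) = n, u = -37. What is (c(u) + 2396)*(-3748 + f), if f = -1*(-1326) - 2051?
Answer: -3515272551/328 ≈ -1.0717e+7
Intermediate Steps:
f = -725 (f = 1326 - 2051 = -725)
c(Q) = 1/(5 + Q² + 46*Q) (c(Q) = 1/((Q² + 46*Q) + 5) = 1/(5 + Q² + 46*Q))
(c(u) + 2396)*(-3748 + f) = (1/(5 + (-37)² + 46*(-37)) + 2396)*(-3748 - 725) = (1/(5 + 1369 - 1702) + 2396)*(-4473) = (1/(-328) + 2396)*(-4473) = (-1/328 + 2396)*(-4473) = (785887/328)*(-4473) = -3515272551/328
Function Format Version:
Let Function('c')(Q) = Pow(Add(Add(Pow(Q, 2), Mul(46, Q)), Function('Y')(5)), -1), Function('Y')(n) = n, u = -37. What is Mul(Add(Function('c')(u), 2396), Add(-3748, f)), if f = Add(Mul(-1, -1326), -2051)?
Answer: Rational(-3515272551, 328) ≈ -1.0717e+7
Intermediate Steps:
f = -725 (f = Add(1326, -2051) = -725)
Function('c')(Q) = Pow(Add(5, Pow(Q, 2), Mul(46, Q)), -1) (Function('c')(Q) = Pow(Add(Add(Pow(Q, 2), Mul(46, Q)), 5), -1) = Pow(Add(5, Pow(Q, 2), Mul(46, Q)), -1))
Mul(Add(Function('c')(u), 2396), Add(-3748, f)) = Mul(Add(Pow(Add(5, Pow(-37, 2), Mul(46, -37)), -1), 2396), Add(-3748, -725)) = Mul(Add(Pow(Add(5, 1369, -1702), -1), 2396), -4473) = Mul(Add(Pow(-328, -1), 2396), -4473) = Mul(Add(Rational(-1, 328), 2396), -4473) = Mul(Rational(785887, 328), -4473) = Rational(-3515272551, 328)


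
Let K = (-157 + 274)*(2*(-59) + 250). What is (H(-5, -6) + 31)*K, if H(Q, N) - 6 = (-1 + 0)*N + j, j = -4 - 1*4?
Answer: 540540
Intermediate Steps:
j = -8 (j = -4 - 4 = -8)
H(Q, N) = -2 - N (H(Q, N) = 6 + ((-1 + 0)*N - 8) = 6 + (-N - 8) = 6 + (-8 - N) = -2 - N)
K = 15444 (K = 117*(-118 + 250) = 117*132 = 15444)
(H(-5, -6) + 31)*K = ((-2 - 1*(-6)) + 31)*15444 = ((-2 + 6) + 31)*15444 = (4 + 31)*15444 = 35*15444 = 540540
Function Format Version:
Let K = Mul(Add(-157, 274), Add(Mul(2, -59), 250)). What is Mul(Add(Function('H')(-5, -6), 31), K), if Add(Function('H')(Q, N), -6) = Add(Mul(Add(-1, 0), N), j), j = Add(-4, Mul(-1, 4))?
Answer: 540540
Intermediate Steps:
j = -8 (j = Add(-4, -4) = -8)
Function('H')(Q, N) = Add(-2, Mul(-1, N)) (Function('H')(Q, N) = Add(6, Add(Mul(Add(-1, 0), N), -8)) = Add(6, Add(Mul(-1, N), -8)) = Add(6, Add(-8, Mul(-1, N))) = Add(-2, Mul(-1, N)))
K = 15444 (K = Mul(117, Add(-118, 250)) = Mul(117, 132) = 15444)
Mul(Add(Function('H')(-5, -6), 31), K) = Mul(Add(Add(-2, Mul(-1, -6)), 31), 15444) = Mul(Add(Add(-2, 6), 31), 15444) = Mul(Add(4, 31), 15444) = Mul(35, 15444) = 540540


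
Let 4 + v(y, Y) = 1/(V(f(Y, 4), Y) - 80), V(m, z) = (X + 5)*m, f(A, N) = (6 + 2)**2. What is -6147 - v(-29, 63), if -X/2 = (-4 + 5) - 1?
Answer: -1474321/240 ≈ -6143.0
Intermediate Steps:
X = 0 (X = -2*((-4 + 5) - 1) = -2*(1 - 1) = -2*0 = 0)
f(A, N) = 64 (f(A, N) = 8**2 = 64)
V(m, z) = 5*m (V(m, z) = (0 + 5)*m = 5*m)
v(y, Y) = -959/240 (v(y, Y) = -4 + 1/(5*64 - 80) = -4 + 1/(320 - 80) = -4 + 1/240 = -959/240)
-6147 - v(-29, 63) = -6147 - 1*(-959/240) = -6147 + 959/240 = -1474321/240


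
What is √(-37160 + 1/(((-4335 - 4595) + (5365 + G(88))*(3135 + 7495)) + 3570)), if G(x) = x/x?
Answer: I*√30220521616951377195/28517610 ≈ 192.77*I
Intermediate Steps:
G(x) = 1
√(-37160 + 1/(((-4335 - 4595) + (5365 + G(88))*(3135 + 7495)) + 3570)) = √(-37160 + 1/(((-4335 - 4595) + (5365 + 1)*(3135 + 7495)) + 3570)) = √(-37160 + 1/((-8930 + 5366*10630) + 3570)) = √(-37160 + 1/((-8930 + 57040580) + 3570)) = √(-37160 + 1/(57031650 + 3570)) = √(-37160 + 1/57035220) = √(-2119428775199/57035220) = I*√30220521616951377195/28517610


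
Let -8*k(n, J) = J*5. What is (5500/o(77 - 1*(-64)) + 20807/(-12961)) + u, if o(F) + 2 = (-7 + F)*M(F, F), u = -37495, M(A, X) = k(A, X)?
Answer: -22960076156986/612316523 ≈ -37497.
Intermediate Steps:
k(n, J) = -5*J/8 (k(n, J) = -J*5/8 = -5*J/8)
M(A, X) = -5*X/8
o(F) = -2 - 5*F*(-7 + F)/8 (o(F) = -2 + (-7 + F)*(-5*F/8) = -2 - 5*F*(-7 + F)/8)
(5500/o(77 - 1*(-64)) + 20807/(-12961)) + u = (5500/(-2 - 5*(77 - 1*(-64))²/8 + 35*(77 - 1*(-64))/8) + 20807/(-12961)) - 37495 = (5500/(-2 - 5*(77 + 64)²/8 + 35*(77 + 64)/8) + 20807*(-1/12961)) - 37495 = (5500/(-2 - 5/8*141² + (35/8)*141) - 20807/12961) - 37495 = (5500/(-2 - 5/8*19881 + 4935/8) - 20807/12961) - 37495 = (5500/(-2 - 99405/8 + 4935/8) - 20807/12961) - 37495 = (5500/(-47243/4) - 20807/12961) - 37495 = (5500*(-4/47243) - 20807/12961) - 37495 = (-22000/47243 - 20807/12961) - 37495 = -1268127101/612316523 - 37495 = -22960076156986/612316523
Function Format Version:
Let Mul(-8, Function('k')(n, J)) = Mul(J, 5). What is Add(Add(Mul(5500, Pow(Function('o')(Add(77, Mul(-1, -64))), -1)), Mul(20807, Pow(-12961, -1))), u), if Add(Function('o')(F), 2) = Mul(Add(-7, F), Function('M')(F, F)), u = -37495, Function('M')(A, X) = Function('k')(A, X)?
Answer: Rational(-22960076156986, 612316523) ≈ -37497.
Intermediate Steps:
Function('k')(n, J) = Mul(Rational(-5, 8), J) (Function('k')(n, J) = Mul(Rational(-1, 8), Mul(J, 5)) = Mul(Rational(-1, 8), Mul(5, J)) = Mul(Rational(-5, 8), J))
Function('M')(A, X) = Mul(Rational(-5, 8), X)
Function('o')(F) = Add(-2, Mul(Rational(-5, 8), F, Add(-7, F))) (Function('o')(F) = Add(-2, Mul(Add(-7, F), Mul(Rational(-5, 8), F))) = Add(-2, Mul(Rational(-5, 8), F, Add(-7, F))))
Add(Add(Mul(5500, Pow(Function('o')(Add(77, Mul(-1, -64))), -1)), Mul(20807, Pow(-12961, -1))), u) = Add(Add(Mul(5500, Pow(Add(-2, Mul(Rational(-5, 8), Pow(Add(77, Mul(-1, -64)), 2)), Mul(Rational(35, 8), Add(77, Mul(-1, -64)))), -1)), Mul(20807, Pow(-12961, -1))), -37495) = Add(Add(Mul(5500, Pow(Add(-2, Mul(Rational(-5, 8), Pow(Add(77, 64), 2)), Mul(Rational(35, 8), Add(77, 64))), -1)), Mul(20807, Rational(-1, 12961))), -37495) = Add(Add(Mul(5500, Pow(Add(-2, Mul(Rational(-5, 8), Pow(141, 2)), Mul(Rational(35, 8), 141)), -1)), Rational(-20807, 12961)), -37495) = Add(Add(Mul(5500, Pow(Add(-2, Mul(Rational(-5, 8), 19881), Rational(4935, 8)), -1)), Rational(-20807, 12961)), -37495) = Add(Add(Mul(5500, Pow(Add(-2, Rational(-99405, 8), Rational(4935, 8)), -1)), Rational(-20807, 12961)), -37495) = Add(Add(Mul(5500, Pow(Rational(-47243, 4), -1)), Rational(-20807, 12961)), -37495) = Add(Add(Mul(5500, Rational(-4, 47243)), Rational(-20807, 12961)), -37495) = Add(Add(Rational(-22000, 47243), Rational(-20807, 12961)), -37495) = Add(Rational(-1268127101, 612316523), -37495) = Rational(-22960076156986, 612316523)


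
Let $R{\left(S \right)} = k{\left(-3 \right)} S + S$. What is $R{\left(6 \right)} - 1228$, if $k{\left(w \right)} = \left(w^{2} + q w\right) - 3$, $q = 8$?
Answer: $-1330$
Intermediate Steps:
$k{\left(w \right)} = -3 + w^{2} + 8 w$ ($k{\left(w \right)} = \left(w^{2} + 8 w\right) - 3 = -3 + w^{2} + 8 w$)
$R{\left(S \right)} = - 17 S$ ($R{\left(S \right)} = \left(-3 + \left(-3\right)^{2} + 8 \left(-3\right)\right) S + S = \left(-3 + 9 - 24\right) S + S = - 18 S + S = - 17 S$)
$R{\left(6 \right)} - 1228 = \left(-17\right) 6 - 1228 = -102 - 1228 = -1330$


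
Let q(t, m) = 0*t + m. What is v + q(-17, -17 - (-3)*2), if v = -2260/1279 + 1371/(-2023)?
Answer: -34787076/2587417 ≈ -13.445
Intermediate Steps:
q(t, m) = m (q(t, m) = 0 + m = m)
v = -6325489/2587417 (v = -2260*1/1279 + 1371*(-1/2023) = -2260/1279 - 1371/2023 = -6325489/2587417 ≈ -2.4447)
v + q(-17, -17 - (-3)*2) = -6325489/2587417 + (-17 - (-3)*2) = -6325489/2587417 + (-17 - 1*(-6)) = -6325489/2587417 + (-17 + 6) = -6325489/2587417 - 11 = -34787076/2587417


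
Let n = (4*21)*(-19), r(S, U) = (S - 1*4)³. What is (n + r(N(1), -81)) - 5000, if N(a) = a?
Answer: -6623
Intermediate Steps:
r(S, U) = (-4 + S)³ (r(S, U) = (S - 4)³ = (-4 + S)³)
n = -1596 (n = 84*(-19) = -1596)
(n + r(N(1), -81)) - 5000 = (-1596 + (-4 + 1)³) - 5000 = (-1596 + (-3)³) - 5000 = (-1596 - 27) - 5000 = -1623 - 5000 = -6623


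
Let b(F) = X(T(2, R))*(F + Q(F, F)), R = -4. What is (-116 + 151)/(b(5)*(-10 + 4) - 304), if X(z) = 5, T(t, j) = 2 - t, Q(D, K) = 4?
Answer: -5/82 ≈ -0.060976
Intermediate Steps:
b(F) = 20 + 5*F (b(F) = 5*(F + 4) = 5*(4 + F) = 20 + 5*F)
(-116 + 151)/(b(5)*(-10 + 4) - 304) = (-116 + 151)/((20 + 5*5)*(-10 + 4) - 304) = 35/((20 + 25)*(-6) - 304) = 35/(45*(-6) - 304) = 35/(-270 - 304) = 35/(-574) = 35*(-1/574) = -5/82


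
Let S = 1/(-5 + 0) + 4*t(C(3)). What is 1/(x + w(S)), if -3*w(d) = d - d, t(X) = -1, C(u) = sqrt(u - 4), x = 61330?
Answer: 1/61330 ≈ 1.6305e-5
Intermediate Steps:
C(u) = sqrt(-4 + u)
S = -21/5 (S = 1/(-5 + 0) + 4*(-1) = 1/(-5) - 4 = -1/5 - 4 = -21/5 ≈ -4.2000)
w(d) = 0 (w(d) = -(d - d)/3 = -1/3*0 = 0)
1/(x + w(S)) = 1/(61330 + 0) = 1/61330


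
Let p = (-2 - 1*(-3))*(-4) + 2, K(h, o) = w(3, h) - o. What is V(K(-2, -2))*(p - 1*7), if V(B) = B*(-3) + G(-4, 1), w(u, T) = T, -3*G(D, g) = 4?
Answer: 12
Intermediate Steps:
G(D, g) = -4/3 (G(D, g) = -1/3*4 = -4/3)
K(h, o) = h - o
p = -2 (p = (-2 + 3)*(-4) + 2 = 1*(-4) + 2 = -4 + 2 = -2)
V(B) = -4/3 - 3*B (V(B) = B*(-3) - 4/3 = -3*B - 4/3 = -4/3 - 3*B)
V(K(-2, -2))*(p - 1*7) = (-4/3 - 3*(-2 - 1*(-2)))*(-2 - 1*7) = (-4/3 - 3*(-2 + 2))*(-2 - 7) = (-4/3 - 3*0)*(-9) = (-4/3 + 0)*(-9) = -4/3*(-9) = 12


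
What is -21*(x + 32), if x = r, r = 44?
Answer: -1596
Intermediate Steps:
x = 44
-21*(x + 32) = -21*(44 + 32) = -21*76 = -1596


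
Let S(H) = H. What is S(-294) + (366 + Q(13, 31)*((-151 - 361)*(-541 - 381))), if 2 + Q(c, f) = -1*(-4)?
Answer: 944200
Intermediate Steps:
Q(c, f) = 2 (Q(c, f) = -2 - 1*(-4) = -2 + 4 = 2)
S(-294) + (366 + Q(13, 31)*((-151 - 361)*(-541 - 381))) = -294 + (366 + 2*((-151 - 361)*(-541 - 381))) = -294 + (366 + 2*(-512*(-922))) = -294 + (366 + 2*472064) = -294 + (366 + 944128) = -294 + 944494 = 944200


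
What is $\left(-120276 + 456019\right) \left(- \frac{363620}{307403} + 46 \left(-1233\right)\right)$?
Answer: $- \frac{5853896421991682}{307403} \approx -1.9043 \cdot 10^{10}$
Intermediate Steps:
$\left(-120276 + 456019\right) \left(- \frac{363620}{307403} + 46 \left(-1233\right)\right) = 335743 \left(\left(-363620\right) \frac{1}{307403} - 56718\right) = 335743 \left(- \frac{363620}{307403} - 56718\right) = 335743 \left(- \frac{17435646974}{307403}\right) = - \frac{5853896421991682}{307403}$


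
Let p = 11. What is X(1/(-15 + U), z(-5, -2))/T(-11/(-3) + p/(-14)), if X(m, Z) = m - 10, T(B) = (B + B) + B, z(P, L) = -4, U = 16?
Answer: -126/121 ≈ -1.0413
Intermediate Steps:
T(B) = 3*B (T(B) = 2*B + B = 3*B)
X(m, Z) = -10 + m
X(1/(-15 + U), z(-5, -2))/T(-11/(-3) + p/(-14)) = (-10 + 1/(-15 + 16))/((3*(-11/(-3) + 11/(-14)))) = (-10 + 1/1)/((3*(-11*(-1/3) + 11*(-1/14)))) = (-10 + 1)/((3*(11/3 - 11/14))) = -9/(3*(121/42)) = -9/121/14 = -9*14/121 = -126/121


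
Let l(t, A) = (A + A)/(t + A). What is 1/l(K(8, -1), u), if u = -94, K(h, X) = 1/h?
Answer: 751/1504 ≈ 0.49934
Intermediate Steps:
l(t, A) = 2*A/(A + t) (l(t, A) = (2*A)/(A + t) = 2*A/(A + t))
1/l(K(8, -1), u) = 1/(2*(-94)/(-94 + 1/8)) = 1/(2*(-94)/(-751/8)) = 1/(2*(-94)*(-8/751)) = 1/(1504/751) = 751/1504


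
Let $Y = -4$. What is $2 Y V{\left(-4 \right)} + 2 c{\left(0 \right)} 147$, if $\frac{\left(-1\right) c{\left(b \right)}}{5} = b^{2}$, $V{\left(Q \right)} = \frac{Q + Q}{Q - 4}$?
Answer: $-8$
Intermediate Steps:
$V{\left(Q \right)} = \frac{2 Q}{-4 + Q}$
$c{\left(b \right)} = - 5 b^{2}$
$2 Y V{\left(-4 \right)} + 2 c{\left(0 \right)} 147 = 2 \left(-4\right) 2 \left(-4\right) \frac{1}{-4 - 4} + 2 \left(- 5 \cdot 0^{2}\right) 147 = - 8 \cdot 2 \left(-4\right) \frac{1}{-8} + 2 \left(\left(-5\right) 0\right) 147 = - 8 \cdot 2 \left(-4\right) \left(- \frac{1}{8}\right) + 2 \cdot 0 \cdot 147 = \left(-8\right) 1 + 0 \cdot 147 = -8 + 0 = -8$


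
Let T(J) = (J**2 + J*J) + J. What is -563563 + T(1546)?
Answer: 4218215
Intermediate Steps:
T(J) = J + 2*J**2 (T(J) = (J**2 + J**2) + J = 2*J**2 + J = J + 2*J**2)
-563563 + T(1546) = -563563 + 1546*(1 + 2*1546) = -563563 + 1546*(1 + 3092) = -563563 + 1546*3093 = -563563 + 4781778 = 4218215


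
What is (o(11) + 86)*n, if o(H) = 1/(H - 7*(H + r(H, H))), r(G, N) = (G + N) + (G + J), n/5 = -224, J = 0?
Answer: -28605920/297 ≈ -96316.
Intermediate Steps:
n = -1120 (n = 5*(-224) = -1120)
r(G, N) = N + 2*G (r(G, N) = (G + N) + (G + 0) = (G + N) + G = N + 2*G)
o(H) = -1/(27*H) (o(H) = 1/(H - 7*(H + (H + 2*H))) = 1/(H - 7*(H + 3*H)) = 1/(H - 28*H) = 1/(-27*H) = -1/(27*H))
(o(11) + 86)*n = (-1/27/11 + 86)*(-1120) = (-1/27*1/11 + 86)*(-1120) = (-1/297 + 86)*(-1120) = (25541/297)*(-1120) = -28605920/297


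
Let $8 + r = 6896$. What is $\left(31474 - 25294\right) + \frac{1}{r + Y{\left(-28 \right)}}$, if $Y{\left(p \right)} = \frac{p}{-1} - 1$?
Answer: $\frac{42734701}{6915} \approx 6180.0$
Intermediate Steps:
$r = 6888$ ($r = -8 + 6896 = 6888$)
$Y{\left(p \right)} = -1 - p$ ($Y{\left(p \right)} = - p - 1 = -1 - p$)
$\left(31474 - 25294\right) + \frac{1}{r + Y{\left(-28 \right)}} = \left(31474 - 25294\right) + \frac{1}{6888 - -27} = 6180 + \frac{1}{6888 + \left(-1 + 28\right)} = 6180 + \frac{1}{6888 + 27} = 6180 + \frac{1}{6915} = \frac{42734701}{6915}$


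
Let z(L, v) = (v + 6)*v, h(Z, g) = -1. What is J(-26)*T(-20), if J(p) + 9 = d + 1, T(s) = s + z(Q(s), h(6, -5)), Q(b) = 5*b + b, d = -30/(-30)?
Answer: 175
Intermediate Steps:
d = 1 (d = -30*(-1/30) = 1)
Q(b) = 6*b
z(L, v) = v*(6 + v) (z(L, v) = (6 + v)*v = v*(6 + v))
T(s) = -5 + s (T(s) = s - (6 - 1) = s - 1*5 = s - 5 = -5 + s)
J(p) = -7 (J(p) = -9 + (1 + 1) = -9 + 2 = -7)
J(-26)*T(-20) = -7*(-5 - 20) = -7*(-25) = 175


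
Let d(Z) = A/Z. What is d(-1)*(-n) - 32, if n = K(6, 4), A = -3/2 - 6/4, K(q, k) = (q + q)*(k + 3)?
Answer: -284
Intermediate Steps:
K(q, k) = 2*q*(3 + k) (K(q, k) = (2*q)*(3 + k) = 2*q*(3 + k))
A = -3 (A = -3*½ - 6*¼ = -3/2 - 3/2 = -3)
n = 84 (n = 2*6*(3 + 4) = 2*6*7 = 84)
d(Z) = -3/Z
d(-1)*(-n) - 32 = (-3/(-1))*(-1*84) - 32 = -3*(-1)*(-84) - 32 = 3*(-84) - 32 = -252 - 32 = -284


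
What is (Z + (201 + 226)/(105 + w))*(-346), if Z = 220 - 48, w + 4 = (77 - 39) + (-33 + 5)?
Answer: -6753574/111 ≈ -60843.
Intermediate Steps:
w = 6 (w = -4 + ((77 - 39) + (-33 + 5)) = -4 + (38 - 28) = -4 + 10 = 6)
Z = 172
(Z + (201 + 226)/(105 + w))*(-346) = (172 + (201 + 226)/(105 + 6))*(-346) = (172 + 427/111)*(-346) = (19519/111)*(-346) = -6753574/111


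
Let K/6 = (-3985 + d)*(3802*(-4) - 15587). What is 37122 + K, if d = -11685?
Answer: 2895383022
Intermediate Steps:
K = 2895345900 (K = 6*((-3985 - 11685)*(3802*(-4) - 15587)) = 6*(-15670*(-15208 - 15587)) = 6*(-15670*(-30795)) = 6*482557650 = 2895345900)
37122 + K = 37122 + 2895345900 = 2895383022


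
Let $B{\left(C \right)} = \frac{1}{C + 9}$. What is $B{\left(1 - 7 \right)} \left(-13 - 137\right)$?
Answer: $-50$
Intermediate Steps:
$B{\left(C \right)} = \frac{1}{9 + C}$
$B{\left(1 - 7 \right)} \left(-13 - 137\right) = \frac{-13 - 137}{9 + \left(1 - 7\right)} = \frac{1}{9 + \left(1 - 7\right)} \left(-150\right) = \frac{1}{9 - 6} \left(-150\right) = \frac{1}{3} \left(-150\right) = -50$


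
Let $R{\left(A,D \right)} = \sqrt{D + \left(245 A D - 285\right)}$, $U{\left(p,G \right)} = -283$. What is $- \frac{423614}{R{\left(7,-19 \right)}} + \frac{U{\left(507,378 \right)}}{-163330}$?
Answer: $\frac{283}{163330} + \frac{423614 i \sqrt{32889}}{32889} \approx 0.0017327 + 2335.9 i$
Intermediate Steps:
$R{\left(A,D \right)} = \sqrt{-285 + D + 245 A D}$ ($R{\left(A,D \right)} = \sqrt{D + \left(245 A D - 285\right)} = \sqrt{D + \left(-285 + 245 A D\right)} = \sqrt{-285 + D + 245 A D}$)
$- \frac{423614}{R{\left(7,-19 \right)}} + \frac{U{\left(507,378 \right)}}{-163330} = - \frac{423614}{\sqrt{-285 - 19 + 245 \cdot 7 \left(-19\right)}} - \frac{283}{-163330} = - \frac{423614}{\sqrt{-285 - 19 - 32585}} - - \frac{283}{163330} = - \frac{423614}{\sqrt{-32889}} + \frac{283}{163330} = - \frac{423614}{i \sqrt{32889}} + \frac{283}{163330} = - 423614 \left(- \frac{i \sqrt{32889}}{32889}\right) + \frac{283}{163330} = \frac{423614 i \sqrt{32889}}{32889} + \frac{283}{163330} = \frac{283}{163330} + \frac{423614 i \sqrt{32889}}{32889}$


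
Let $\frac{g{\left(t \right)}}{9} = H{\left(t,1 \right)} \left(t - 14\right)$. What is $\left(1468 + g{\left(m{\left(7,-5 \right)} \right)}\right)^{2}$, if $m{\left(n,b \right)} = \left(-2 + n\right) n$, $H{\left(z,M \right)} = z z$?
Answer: $54285738049$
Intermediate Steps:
$H{\left(z,M \right)} = z^{2}$
$m{\left(n,b \right)} = n \left(-2 + n\right)$
$g{\left(t \right)} = 9 t^{2} \left(-14 + t\right)$ ($g{\left(t \right)} = 9 t^{2} \left(t - 14\right) = 9 t^{2} \left(-14 + t\right)$)
$\left(1468 + g{\left(m{\left(7,-5 \right)} \right)}\right)^{2} = \left(1468 + 9 \left(7 \left(-2 + 7\right)\right)^{2} \left(-14 + 7 \left(-2 + 7\right)\right)\right)^{2} = \left(1468 + 9 \left(7 \cdot 5\right)^{2} \left(-14 + 7 \cdot 5\right)\right)^{2} = \left(1468 + 9 \cdot 35^{2} \left(-14 + 35\right)\right)^{2} = \left(1468 + 9 \cdot 1225 \cdot 21\right)^{2} = \left(1468 + 231525\right)^{2} = 232993^{2} = 54285738049$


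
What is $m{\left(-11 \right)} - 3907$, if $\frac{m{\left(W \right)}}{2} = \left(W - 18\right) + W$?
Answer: $-3987$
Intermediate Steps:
$m{\left(W \right)} = -36 + 4 W$ ($m{\left(W \right)} = 2 \left(\left(W - 18\right) + W\right) = 2 \left(\left(-18 + W\right) + W\right) = 2 \left(-18 + 2 W\right) = -36 + 4 W$)
$m{\left(-11 \right)} - 3907 = \left(-36 + 4 \left(-11\right)\right) - 3907 = \left(-36 - 44\right) - 3907 = -80 - 3907 = -3987$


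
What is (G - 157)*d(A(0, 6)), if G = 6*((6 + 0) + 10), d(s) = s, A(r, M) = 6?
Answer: -366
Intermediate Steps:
G = 96 (G = 6*(6 + 10) = 6*16 = 96)
(G - 157)*d(A(0, 6)) = (96 - 157)*6 = -61*6 = -366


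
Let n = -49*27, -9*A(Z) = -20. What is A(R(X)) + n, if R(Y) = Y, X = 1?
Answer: -11887/9 ≈ -1320.8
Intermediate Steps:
A(Z) = 20/9 (A(Z) = -⅑*(-20) = 20/9)
n = -1323
A(R(X)) + n = 20/9 - 1323 = -11887/9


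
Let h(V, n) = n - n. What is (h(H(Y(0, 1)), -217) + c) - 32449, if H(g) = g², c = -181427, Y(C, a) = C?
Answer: -213876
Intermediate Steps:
h(V, n) = 0
(h(H(Y(0, 1)), -217) + c) - 32449 = (0 - 181427) - 32449 = -181427 - 32449 = -213876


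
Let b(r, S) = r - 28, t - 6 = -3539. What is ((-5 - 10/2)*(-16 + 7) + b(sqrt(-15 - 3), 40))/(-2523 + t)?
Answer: -31/3028 - 3*I*sqrt(2)/6056 ≈ -0.010238 - 0.00070057*I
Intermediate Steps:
t = -3533 (t = 6 - 3539 = -3533)
b(r, S) = -28 + r
((-5 - 10/2)*(-16 + 7) + b(sqrt(-15 - 3), 40))/(-2523 + t) = ((-5 - 10/2)*(-16 + 7) + (-28 + sqrt(-15 - 3)))/(-2523 - 3533) = ((-5 - 10*1/2)*(-9) + (-28 + sqrt(-18)))/(-6056) = ((-5 - 5)*(-9) + (-28 + 3*I*sqrt(2)))*(-1/6056) = (-10*(-9) + (-28 + 3*I*sqrt(2)))*(-1/6056) = (90 + (-28 + 3*I*sqrt(2)))*(-1/6056) = (62 + 3*I*sqrt(2))*(-1/6056) = -31/3028 - 3*I*sqrt(2)/6056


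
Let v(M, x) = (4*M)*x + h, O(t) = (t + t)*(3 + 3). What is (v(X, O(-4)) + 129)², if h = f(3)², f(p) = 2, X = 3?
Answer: 196249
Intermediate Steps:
h = 4 (h = 2² = 4)
O(t) = 12*t (O(t) = (2*t)*6 = 12*t)
v(M, x) = 4 + 4*M*x (v(M, x) = (4*M)*x + 4 = 4*M*x + 4 = 4 + 4*M*x)
(v(X, O(-4)) + 129)² = ((4 + 4*3*(12*(-4))) + 129)² = ((4 + 4*3*(-48)) + 129)² = ((4 - 576) + 129)² = (-572 + 129)² = (-443)² = 196249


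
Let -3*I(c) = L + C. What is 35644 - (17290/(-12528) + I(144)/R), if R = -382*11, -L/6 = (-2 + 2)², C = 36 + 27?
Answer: 469116804989/13160664 ≈ 35645.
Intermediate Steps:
C = 63
L = 0 (L = -6*(-2 + 2)² = -6*0² = -6*0 = 0)
I(c) = -21 (I(c) = -(0 + 63)/3 = -⅓*63 = -21)
R = -4202
35644 - (17290/(-12528) + I(144)/R) = 35644 - (17290/(-12528) - 21/(-4202)) = 35644 - (17290*(-1/12528) - 21*(-1/4202)) = 35644 - (-8645/6264 + 21/4202) = 35644 - 1*(-18097373/13160664) = 35644 + 18097373/13160664 = 469116804989/13160664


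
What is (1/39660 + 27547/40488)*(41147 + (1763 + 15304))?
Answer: 2650082005363/66906420 ≈ 39609.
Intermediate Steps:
(1/39660 + 27547/40488)*(41147 + (1763 + 15304)) = (1/39660 + 27547*(1/40488))*(41147 + 17067) = (1/39660 + 27547/40488)*58214 = (91046209/133812840)*58214 = 2650082005363/66906420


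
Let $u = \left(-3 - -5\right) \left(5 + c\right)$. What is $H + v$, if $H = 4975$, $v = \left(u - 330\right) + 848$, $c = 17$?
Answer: $5537$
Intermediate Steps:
$u = 44$ ($u = \left(-3 - -5\right) \left(5 + 17\right) = \left(-3 + 5\right) 22 = 2 \cdot 22 = 44$)
$v = 562$ ($v = \left(44 - 330\right) + 848 = -286 + 848 = 562$)
$H + v = 4975 + 562 = 5537$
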